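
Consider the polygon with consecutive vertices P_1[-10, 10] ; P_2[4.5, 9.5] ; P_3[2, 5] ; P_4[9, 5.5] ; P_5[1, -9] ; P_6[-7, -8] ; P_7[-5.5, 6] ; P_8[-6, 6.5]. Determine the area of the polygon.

Apply the surveyor's formula: 2A = Σ (x_i·y_{i+1} − x_{i+1}·y_i), indices taken mod 8.
Cross-terms: -140, 3.5, -34, -86.5, -71, -86, 0.25, 5  ⇒  Σ = -408.75
Area = |Σ|/2 = 204.375.

204.375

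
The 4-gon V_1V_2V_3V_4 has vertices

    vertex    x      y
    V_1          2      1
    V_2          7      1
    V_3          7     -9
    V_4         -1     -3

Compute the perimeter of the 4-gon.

|V_1V_2| = √((5)² + (0)²) = √25 = 5
|V_2V_3| = √((0)² + (-10)²) = √100 = 10
|V_3V_4| = √((-8)² + (6)²) = √100 = 10
|V_4V_1| = √((3)² + (4)²) = √25 = 5
Perimeter = 5 + 10 + 10 + 5 = 30.

30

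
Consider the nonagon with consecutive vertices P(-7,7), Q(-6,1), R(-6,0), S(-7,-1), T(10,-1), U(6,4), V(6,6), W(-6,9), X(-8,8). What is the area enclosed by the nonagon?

118

Apply the shoelace (surveyor's) formula: 2A = Σ (x_i·y_{i+1} − x_{i+1}·y_i), indices taken mod 9.
Cross-terms: 35, 6, 6, 17, 46, 12, 90, 24, 0  ⇒  Σ = 236
Area = |Σ|/2 = 118.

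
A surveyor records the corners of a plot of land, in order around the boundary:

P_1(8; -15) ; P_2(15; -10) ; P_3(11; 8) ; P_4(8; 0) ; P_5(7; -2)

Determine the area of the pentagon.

103

Apply Gauss's area formula: 2A = Σ (x_i·y_{i+1} − x_{i+1}·y_i), indices taken mod 5.
Σ = (145) + (230) + (-64) + (-16) + (-89) = 206
Area = |Σ|/2 = 103.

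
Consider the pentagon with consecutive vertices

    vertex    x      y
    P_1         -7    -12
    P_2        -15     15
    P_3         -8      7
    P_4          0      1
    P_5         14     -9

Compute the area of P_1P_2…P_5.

261.5

P_1→P_2: (-7)(15) − (-15)(-12) = -285
P_2→P_3: (-15)(7) − (-8)(15) = 15
P_3→P_4: (-8)(1) − (0)(7) = -8
P_4→P_5: (0)(-9) − (14)(1) = -14
P_5→P_1: (14)(-12) − (-7)(-9) = -231
Σ = -523
Area = |Σ|/2 = 261.5.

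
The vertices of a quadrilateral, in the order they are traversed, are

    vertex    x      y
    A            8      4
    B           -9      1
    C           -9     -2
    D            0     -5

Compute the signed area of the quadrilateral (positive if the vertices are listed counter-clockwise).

Apply Gauss's area formula: 2A = Σ (x_i·y_{i+1} − x_{i+1}·y_i), indices taken mod 4.
Σ = (44) + (27) + (45) + (40) = 156
Signed area = Σ/2 = 78 (positive ⇒ counter-clockwise traversal).

78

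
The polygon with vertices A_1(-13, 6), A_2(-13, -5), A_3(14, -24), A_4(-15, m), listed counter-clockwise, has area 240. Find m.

15

Write out the shoelace sum; only the two edges meeting at A_4 involve m:
2·Area = [(14·m − (-15)·(-24)) + ((-15)·6 − (-13)·m)] + 525
       = 27·m + 75 = 480
⇒ m = 15.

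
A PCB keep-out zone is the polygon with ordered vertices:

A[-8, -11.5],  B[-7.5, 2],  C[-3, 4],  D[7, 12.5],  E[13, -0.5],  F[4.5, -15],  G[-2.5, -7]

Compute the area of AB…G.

323.375

Apply Gauss's area formula: 2A = Σ (x_i·y_{i+1} − x_{i+1}·y_i), indices taken mod 7.
A→B: (-8)(2) − (-7.5)(-11.5) = -102.25
B→C: (-7.5)(4) − (-3)(2) = -24
C→D: (-3)(12.5) − (7)(4) = -65.5
D→E: (7)(-0.5) − (13)(12.5) = -166
E→F: (13)(-15) − (4.5)(-0.5) = -192.75
F→G: (4.5)(-7) − (-2.5)(-15) = -69
G→A: (-2.5)(-11.5) − (-8)(-7) = -27.25
Σ = -646.75
Area = |Σ|/2 = 323.375.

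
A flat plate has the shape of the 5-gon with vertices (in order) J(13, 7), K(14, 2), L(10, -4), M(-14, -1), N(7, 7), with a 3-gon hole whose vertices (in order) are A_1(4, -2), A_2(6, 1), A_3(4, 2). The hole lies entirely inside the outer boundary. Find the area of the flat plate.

Outer boundary:
Apply the surveyor's formula: 2A = Σ (x_i·y_{i+1} − x_{i+1}·y_i), indices taken mod 5.
Σ = (-72) + (-76) + (-66) + (-91) + (-42) = -347
Area = |Σ|/2 = 173.5.
Hole:
Apply the shoelace (surveyor's) formula: 2A = Σ (x_i·y_{i+1} − x_{i+1}·y_i), indices taken mod 3.
Σ = (16) + (8) + (-16) = 8
Area = |Σ|/2 = 4.
Net area = 173.5 − 4 = 169.5.

169.5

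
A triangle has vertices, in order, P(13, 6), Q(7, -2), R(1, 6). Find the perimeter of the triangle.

|PQ| = √((-6)² + (-8)²) = √100 = 10
|QR| = √((-6)² + (8)²) = √100 = 10
|RP| = √((12)² + (0)²) = √144 = 12
Perimeter = 10 + 10 + 12 = 32.

32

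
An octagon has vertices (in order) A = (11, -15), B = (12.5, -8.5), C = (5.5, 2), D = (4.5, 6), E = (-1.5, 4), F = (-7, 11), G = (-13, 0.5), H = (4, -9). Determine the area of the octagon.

Σ = (94) + (71.75) + (24) + (27) + (11.5) + (139.5) + (115) + (39) = 521.75
Area = |Σ|/2 = 260.875.

260.875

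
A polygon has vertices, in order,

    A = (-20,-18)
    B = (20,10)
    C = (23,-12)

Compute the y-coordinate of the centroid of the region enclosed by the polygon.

-20/3

Apply Gauss's area formula. First the cross-terms c_i = x_i·y_{i+1} − x_{i+1}·y_i:
  160, -470, -654  ⇒  2A = -964, A = -482.
Then Σ (y_i + y_{i+1})·c_i = 19280, so ȳ = 19280 / (6·(-482)) = -20/3.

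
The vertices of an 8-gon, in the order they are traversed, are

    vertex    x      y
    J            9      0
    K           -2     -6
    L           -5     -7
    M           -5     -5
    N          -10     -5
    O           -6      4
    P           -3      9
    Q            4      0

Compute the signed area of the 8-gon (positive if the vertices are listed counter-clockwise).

Apply the shoelace (surveyor's) formula: 2A = Σ (x_i·y_{i+1} − x_{i+1}·y_i), indices taken mod 8.
Σ = (-54) + (-16) + (-10) + (-25) + (-70) + (-42) + (-36) + (0) = -253
Signed area = Σ/2 = -126.5 (negative ⇒ clockwise traversal).

-126.5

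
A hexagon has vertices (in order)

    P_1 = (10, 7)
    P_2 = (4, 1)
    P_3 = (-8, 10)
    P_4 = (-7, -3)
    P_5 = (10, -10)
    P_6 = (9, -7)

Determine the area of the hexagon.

Apply the shoelace formula: 2A = Σ (x_i·y_{i+1} − x_{i+1}·y_i), indices taken mod 6.
Σ = (-18) + (48) + (94) + (100) + (20) + (133) = 377
Area = |Σ|/2 = 188.5.

188.5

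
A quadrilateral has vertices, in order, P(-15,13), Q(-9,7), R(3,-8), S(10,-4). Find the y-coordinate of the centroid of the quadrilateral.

Apply the surveyor's formula. First the cross-terms c_i = x_i·y_{i+1} − x_{i+1}·y_i:
  12, 51, 68, 70  ⇒  2A = 201, A = 100.5.
Then Σ (y_i + y_{i+1})·c_i = 3, so ȳ = 3 / (6·100.5) = 1/201.

1/201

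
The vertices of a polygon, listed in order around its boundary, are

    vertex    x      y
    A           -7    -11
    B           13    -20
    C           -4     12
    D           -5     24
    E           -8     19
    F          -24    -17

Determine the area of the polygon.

578.5

Cross-terms: 283, 76, -36, 97, 592, 145  ⇒  Σ = 1157
Area = |Σ|/2 = 578.5.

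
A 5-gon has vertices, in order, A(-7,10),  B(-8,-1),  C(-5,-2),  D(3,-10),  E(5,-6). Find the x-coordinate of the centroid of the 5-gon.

-220/97

Apply the shoelace (surveyor's) formula. First the cross-terms c_i = x_i·y_{i+1} − x_{i+1}·y_i:
  87, 11, 56, 32, 8  ⇒  2A = 194, A = 97.
Then Σ (x_i + x_{i+1})·c_i = -1320, so x̄ = -1320 / (6·97) = -220/97.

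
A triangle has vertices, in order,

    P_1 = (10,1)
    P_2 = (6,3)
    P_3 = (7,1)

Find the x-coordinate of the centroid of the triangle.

23/3

Apply the surveyor's formula. First the cross-terms c_i = x_i·y_{i+1} − x_{i+1}·y_i:
  24, -15, -3  ⇒  2A = 6, A = 3.
Then Σ (x_i + x_{i+1})·c_i = 138, so x̄ = 138 / (6·3) = 23/3.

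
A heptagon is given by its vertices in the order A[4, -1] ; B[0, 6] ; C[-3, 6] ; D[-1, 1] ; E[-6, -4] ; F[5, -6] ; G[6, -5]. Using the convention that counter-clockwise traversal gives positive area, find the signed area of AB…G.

Apply Gauss's area formula: 2A = Σ (x_i·y_{i+1} − x_{i+1}·y_i), indices taken mod 7.
Σ = (24) + (18) + (3) + (10) + (56) + (11) + (14) = 136
Signed area = Σ/2 = 68 (positive ⇒ counter-clockwise traversal).

68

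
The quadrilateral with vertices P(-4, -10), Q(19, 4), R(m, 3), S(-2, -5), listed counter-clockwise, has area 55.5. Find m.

14

The doubled signed area Σ (x_i y_{i+1} − x_{i+1} y_i) is linear in m.
With m=0 it equals 237; the coefficient of m is -9 (from the two edges through R).
So -9·m + 237 = 2·55.5 = 111 ⇒ m = 14.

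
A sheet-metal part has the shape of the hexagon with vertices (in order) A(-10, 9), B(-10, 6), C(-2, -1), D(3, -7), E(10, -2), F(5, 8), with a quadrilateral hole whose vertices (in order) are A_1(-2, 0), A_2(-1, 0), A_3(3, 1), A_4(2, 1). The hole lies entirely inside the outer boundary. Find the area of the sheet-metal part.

Outer boundary:
Apply the surveyor's formula: 2A = Σ (x_i·y_{i+1} − x_{i+1}·y_i), indices taken mod 6.
Cross-terms: 30, 22, 17, 64, 90, 125  ⇒  Σ = 348
Area = |Σ|/2 = 174.
Hole:
Σ = (0) + (-1) + (1) + (2) = 2
Area = |Σ|/2 = 1.
Net area = 174 − 1 = 173.

173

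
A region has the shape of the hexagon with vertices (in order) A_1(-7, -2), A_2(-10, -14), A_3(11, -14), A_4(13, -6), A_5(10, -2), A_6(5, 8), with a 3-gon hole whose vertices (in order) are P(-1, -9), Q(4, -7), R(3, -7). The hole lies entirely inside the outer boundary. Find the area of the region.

Outer boundary:
Apply the surveyor's formula: 2A = Σ (x_i·y_{i+1} − x_{i+1}·y_i), indices taken mod 6.
Σ = (78) + (294) + (116) + (34) + (90) + (46) = 658
Area = |Σ|/2 = 329.
Hole:
Apply the surveyor's formula: 2A = Σ (x_i·y_{i+1} − x_{i+1}·y_i), indices taken mod 3.
P→Q: (-1)(-7) − (4)(-9) = 43
Q→R: (4)(-7) − (3)(-7) = -7
R→P: (3)(-9) − (-1)(-7) = -34
Σ = 2
Area = |Σ|/2 = 1.
Net area = 329 − 1 = 328.

328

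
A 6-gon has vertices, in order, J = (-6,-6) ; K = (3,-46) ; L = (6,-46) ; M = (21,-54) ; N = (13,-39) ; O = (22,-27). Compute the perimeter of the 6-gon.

128

|JK| = √((9)² + (-40)²) = √1681 = 41
|KL| = √((3)² + (0)²) = √9 = 3
|LM| = √((15)² + (-8)²) = √289 = 17
|MN| = √((-8)² + (15)²) = √289 = 17
|NO| = √((9)² + (12)²) = √225 = 15
|OJ| = √((-28)² + (21)²) = √1225 = 35
Perimeter = 41 + 3 + 17 + 17 + 15 + 35 = 128.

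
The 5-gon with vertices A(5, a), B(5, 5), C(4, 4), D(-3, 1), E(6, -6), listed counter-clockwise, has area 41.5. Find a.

The doubled signed area Σ (x_i y_{i+1} − x_{i+1} y_i) is linear in a.
With a=0 it equals 83; the coefficient of a is 1 (from the two edges through A).
So 1·a + 83 = 2·41.5 = 83 ⇒ a = 0.

0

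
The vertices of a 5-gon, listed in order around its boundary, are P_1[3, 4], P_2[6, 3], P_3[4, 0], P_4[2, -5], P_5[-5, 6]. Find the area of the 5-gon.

49

Apply the shoelace (surveyor's) formula: 2A = Σ (x_i·y_{i+1} − x_{i+1}·y_i), indices taken mod 5.
Σ = (-15) + (-12) + (-20) + (-13) + (-38) = -98
Area = |Σ|/2 = 49.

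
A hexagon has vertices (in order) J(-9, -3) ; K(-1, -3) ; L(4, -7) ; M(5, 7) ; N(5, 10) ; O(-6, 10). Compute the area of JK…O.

Apply the shoelace (surveyor's) formula: 2A = Σ (x_i·y_{i+1} − x_{i+1}·y_i), indices taken mod 6.
J→K: (-9)(-3) − (-1)(-3) = 24
K→L: (-1)(-7) − (4)(-3) = 19
L→M: (4)(7) − (5)(-7) = 63
M→N: (5)(10) − (5)(7) = 15
N→O: (5)(10) − (-6)(10) = 110
O→J: (-6)(-3) − (-9)(10) = 108
Σ = 339
Area = |Σ|/2 = 169.5.

169.5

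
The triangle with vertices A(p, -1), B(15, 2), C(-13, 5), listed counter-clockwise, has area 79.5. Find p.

Write out the shoelace sum; only the two edges meeting at A involve p:
2·Area = [((-13)·(-1) − p·5) + (p·2 − 15·(-1))] + 101
       = -3·p + 129 = 159
⇒ p = -10.

-10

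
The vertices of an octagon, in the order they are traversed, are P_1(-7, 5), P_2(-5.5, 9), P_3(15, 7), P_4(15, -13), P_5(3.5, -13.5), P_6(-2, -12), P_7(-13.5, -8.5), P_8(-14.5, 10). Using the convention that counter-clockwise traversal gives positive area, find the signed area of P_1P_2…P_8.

Apply the surveyor's formula: 2A = Σ (x_i·y_{i+1} − x_{i+1}·y_i), indices taken mod 8.
Cross-terms: -35.5, -173.5, -300, -157, -69, -145, -258.25, -2.5  ⇒  Σ = -1140.75
Signed area = Σ/2 = -570.375 (negative ⇒ clockwise traversal).

-570.375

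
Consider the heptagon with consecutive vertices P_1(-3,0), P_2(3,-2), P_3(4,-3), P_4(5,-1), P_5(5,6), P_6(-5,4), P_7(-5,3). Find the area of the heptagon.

57.5

Apply the shoelace formula: 2A = Σ (x_i·y_{i+1} − x_{i+1}·y_i), indices taken mod 7.
Cross-terms: 6, -1, 11, 35, 50, 5, 9  ⇒  Σ = 115
Area = |Σ|/2 = 57.5.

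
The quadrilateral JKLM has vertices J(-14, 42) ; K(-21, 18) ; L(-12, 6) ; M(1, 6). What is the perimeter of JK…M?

92

|JK| = √((-7)² + (-24)²) = √625 = 25
|KL| = √((9)² + (-12)²) = √225 = 15
|LM| = √((13)² + (0)²) = √169 = 13
|MJ| = √((-15)² + (36)²) = √1521 = 39
Perimeter = 25 + 15 + 13 + 39 = 92.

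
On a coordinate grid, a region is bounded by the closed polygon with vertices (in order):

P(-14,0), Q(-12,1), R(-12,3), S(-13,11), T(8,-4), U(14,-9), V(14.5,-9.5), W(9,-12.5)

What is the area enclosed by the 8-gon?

228.125

Σ = (-14) + (-24) + (-93) + (-36) + (-16) + (-2.5) + (-95.75) + (-175) = -456.25
Area = |Σ|/2 = 228.125.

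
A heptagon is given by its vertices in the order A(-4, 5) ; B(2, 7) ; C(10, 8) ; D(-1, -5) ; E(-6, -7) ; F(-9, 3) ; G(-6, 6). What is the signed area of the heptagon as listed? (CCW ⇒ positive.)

Apply Gauss's area formula: 2A = Σ (x_i·y_{i+1} − x_{i+1}·y_i), indices taken mod 7.
Σ = (-38) + (-54) + (-42) + (-23) + (-81) + (-36) + (-6) = -280
Signed area = Σ/2 = -140 (negative ⇒ clockwise traversal).

-140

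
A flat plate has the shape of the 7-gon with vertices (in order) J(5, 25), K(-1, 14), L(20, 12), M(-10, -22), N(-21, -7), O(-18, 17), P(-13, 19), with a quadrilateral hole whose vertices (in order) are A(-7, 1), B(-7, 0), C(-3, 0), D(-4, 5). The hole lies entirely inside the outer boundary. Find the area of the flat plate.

955

Outer boundary:
Apply the surveyor's formula: 2A = Σ (x_i·y_{i+1} − x_{i+1}·y_i), indices taken mod 7.
Σ = (95) + (-292) + (-320) + (-392) + (-483) + (-121) + (-420) = -1933
Area = |Σ|/2 = 966.5.
Hole:
Apply the surveyor's formula: 2A = Σ (x_i·y_{i+1} − x_{i+1}·y_i), indices taken mod 4.
Σ = (7) + (0) + (-15) + (31) = 23
Area = |Σ|/2 = 11.5.
Net area = 966.5 − 11.5 = 955.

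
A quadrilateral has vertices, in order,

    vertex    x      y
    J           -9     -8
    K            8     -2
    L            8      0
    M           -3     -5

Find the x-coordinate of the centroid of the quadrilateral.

Apply Gauss's area formula. First the cross-terms c_i = x_i·y_{i+1} − x_{i+1}·y_i:
  82, 16, -40, -21  ⇒  2A = 37, A = 18.5.
Then Σ (x_i + x_{i+1})·c_i = 226, so x̄ = 226 / (6·18.5) = 226/111.

226/111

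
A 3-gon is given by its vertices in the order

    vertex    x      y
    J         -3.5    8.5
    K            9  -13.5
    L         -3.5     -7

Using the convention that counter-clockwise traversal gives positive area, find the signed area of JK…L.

-96.875

Apply the surveyor's formula: 2A = Σ (x_i·y_{i+1} − x_{i+1}·y_i), indices taken mod 3.
Cross-terms: -29.25, -110.25, -54.25  ⇒  Σ = -193.75
Signed area = Σ/2 = -96.875 (negative ⇒ clockwise traversal).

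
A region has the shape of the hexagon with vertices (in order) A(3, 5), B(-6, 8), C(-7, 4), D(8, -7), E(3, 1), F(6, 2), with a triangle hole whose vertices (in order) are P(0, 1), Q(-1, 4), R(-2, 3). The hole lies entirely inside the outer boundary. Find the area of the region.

76

Outer boundary:
Apply the shoelace (surveyor's) formula: 2A = Σ (x_i·y_{i+1} − x_{i+1}·y_i), indices taken mod 6.
Σ = (54) + (32) + (17) + (29) + (0) + (24) = 156
Area = |Σ|/2 = 78.
Hole:
P→Q: (0)(4) − (-1)(1) = 1
Q→R: (-1)(3) − (-2)(4) = 5
R→P: (-2)(1) − (0)(3) = -2
Σ = 4
Area = |Σ|/2 = 2.
Net area = 78 − 2 = 76.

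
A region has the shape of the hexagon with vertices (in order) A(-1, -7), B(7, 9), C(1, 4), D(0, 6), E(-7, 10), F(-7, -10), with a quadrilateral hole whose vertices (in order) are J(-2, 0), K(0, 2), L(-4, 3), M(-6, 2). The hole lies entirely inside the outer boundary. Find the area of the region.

Outer boundary:
Cross-terms: 40, 19, 6, 42, 140, 39  ⇒  Σ = 286
Area = |Σ|/2 = 143.
Hole:
Σ = (-4) + (8) + (10) + (4) = 18
Area = |Σ|/2 = 9.
Net area = 143 − 9 = 134.

134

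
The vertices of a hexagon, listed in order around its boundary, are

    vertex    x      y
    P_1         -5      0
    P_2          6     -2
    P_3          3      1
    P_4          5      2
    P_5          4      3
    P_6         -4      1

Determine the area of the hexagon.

25.5

P_1→P_2: (-5)(-2) − (6)(0) = 10
P_2→P_3: (6)(1) − (3)(-2) = 12
P_3→P_4: (3)(2) − (5)(1) = 1
P_4→P_5: (5)(3) − (4)(2) = 7
P_5→P_6: (4)(1) − (-4)(3) = 16
P_6→P_1: (-4)(0) − (-5)(1) = 5
Σ = 51
Area = |Σ|/2 = 25.5.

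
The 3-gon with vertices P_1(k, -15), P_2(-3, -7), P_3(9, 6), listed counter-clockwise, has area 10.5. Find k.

-12

The doubled signed area Σ (x_i y_{i+1} − x_{i+1} y_i) is linear in k.
With k=0 it equals -135; the coefficient of k is -13 (from the two edges through P_1).
So -13·k + -135 = 2·10.5 = 21 ⇒ k = -12.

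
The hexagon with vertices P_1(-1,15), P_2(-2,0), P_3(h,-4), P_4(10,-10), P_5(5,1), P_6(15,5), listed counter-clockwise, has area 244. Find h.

-11

Write out the shoelace sum; only the two edges meeting at P_3 involve h:
2·Area = [((-2)·(-4) − h·0) + (h·(-10) − 10·(-4))] + 330
       = -10·h + 378 = 488
⇒ h = -11.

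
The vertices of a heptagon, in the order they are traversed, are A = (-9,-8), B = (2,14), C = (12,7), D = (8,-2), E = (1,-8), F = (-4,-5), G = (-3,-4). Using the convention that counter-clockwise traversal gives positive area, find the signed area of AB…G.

Apply the shoelace (surveyor's) formula: 2A = Σ (x_i·y_{i+1} − x_{i+1}·y_i), indices taken mod 7.
Σ = (-110) + (-154) + (-80) + (-62) + (-37) + (1) + (-12) = -454
Signed area = Σ/2 = -227 (negative ⇒ clockwise traversal).

-227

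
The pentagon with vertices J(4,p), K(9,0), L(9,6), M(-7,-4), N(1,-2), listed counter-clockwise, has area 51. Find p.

-2

Write out the shoelace sum; only the two edges meeting at J involve p:
2·Area = [(1·p − 4·(-2)) + (4·0 − 9·p)] + 78
       = -8·p + 86 = 102
⇒ p = -2.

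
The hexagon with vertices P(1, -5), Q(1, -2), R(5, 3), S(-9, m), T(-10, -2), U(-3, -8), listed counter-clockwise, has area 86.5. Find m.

1

The doubled signed area Σ (x_i y_{i+1} − x_{i+1} y_i) is linear in m.
With m=0 it equals 158; the coefficient of m is 15 (from the two edges through S).
So 15·m + 158 = 2·86.5 = 173 ⇒ m = 1.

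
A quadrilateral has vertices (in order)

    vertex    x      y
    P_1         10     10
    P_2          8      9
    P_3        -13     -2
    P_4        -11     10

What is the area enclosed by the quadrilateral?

125.5

Σ = (10) + (101) + (-152) + (-210) = -251
Area = |Σ|/2 = 125.5.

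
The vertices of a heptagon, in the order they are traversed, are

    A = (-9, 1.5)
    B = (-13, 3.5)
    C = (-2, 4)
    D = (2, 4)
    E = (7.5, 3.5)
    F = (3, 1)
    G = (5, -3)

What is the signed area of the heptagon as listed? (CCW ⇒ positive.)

-66.25

Σ = (-12) + (-45) + (-16) + (-23) + (-3) + (-14) + (-19.5) = -132.5
Signed area = Σ/2 = -66.25 (negative ⇒ clockwise traversal).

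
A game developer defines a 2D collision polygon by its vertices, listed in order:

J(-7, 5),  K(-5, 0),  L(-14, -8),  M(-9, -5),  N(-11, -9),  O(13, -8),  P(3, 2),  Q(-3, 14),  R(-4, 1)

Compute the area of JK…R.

Σ = (25) + (40) + (-2) + (26) + (205) + (50) + (48) + (53) + (-13) = 432
Area = |Σ|/2 = 216.

216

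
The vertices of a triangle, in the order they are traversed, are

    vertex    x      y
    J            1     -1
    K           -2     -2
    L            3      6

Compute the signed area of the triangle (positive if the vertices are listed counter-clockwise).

J→K: (1)(-2) − (-2)(-1) = -4
K→L: (-2)(6) − (3)(-2) = -6
L→J: (3)(-1) − (1)(6) = -9
Σ = -19
Signed area = Σ/2 = -9.5 (negative ⇒ clockwise traversal).

-9.5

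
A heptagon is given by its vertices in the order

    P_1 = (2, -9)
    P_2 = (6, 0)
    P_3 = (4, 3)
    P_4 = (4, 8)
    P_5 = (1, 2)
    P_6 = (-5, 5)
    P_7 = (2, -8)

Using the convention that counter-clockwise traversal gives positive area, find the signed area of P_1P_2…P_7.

67.5

Apply the shoelace (surveyor's) formula: 2A = Σ (x_i·y_{i+1} − x_{i+1}·y_i), indices taken mod 7.
Cross-terms: 54, 18, 20, 0, 15, 30, -2  ⇒  Σ = 135
Signed area = Σ/2 = 67.5 (positive ⇒ counter-clockwise traversal).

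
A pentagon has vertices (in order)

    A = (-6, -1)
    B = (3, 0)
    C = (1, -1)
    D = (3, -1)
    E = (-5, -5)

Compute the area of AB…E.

Σ = (3) + (-3) + (2) + (-20) + (-25) = -43
Area = |Σ|/2 = 21.5.

21.5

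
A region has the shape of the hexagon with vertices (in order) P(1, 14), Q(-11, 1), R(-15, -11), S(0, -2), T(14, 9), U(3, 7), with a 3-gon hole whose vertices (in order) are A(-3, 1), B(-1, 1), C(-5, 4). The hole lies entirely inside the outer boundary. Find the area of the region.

224.5

Outer boundary:
Apply Gauss's area formula: 2A = Σ (x_i·y_{i+1} − x_{i+1}·y_i), indices taken mod 6.
Σ = (155) + (136) + (30) + (28) + (71) + (35) = 455
Area = |Σ|/2 = 227.5.
Hole:
Σ = (-2) + (1) + (7) = 6
Area = |Σ|/2 = 3.
Net area = 227.5 − 3 = 224.5.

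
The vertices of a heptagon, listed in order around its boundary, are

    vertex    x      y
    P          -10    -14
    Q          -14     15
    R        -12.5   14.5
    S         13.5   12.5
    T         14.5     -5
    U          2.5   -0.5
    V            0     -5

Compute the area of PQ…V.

Cross-terms: -346, -15.5, -352, -248.75, 5.25, -12.5, -50  ⇒  Σ = -1019.5
Area = |Σ|/2 = 509.75.

509.75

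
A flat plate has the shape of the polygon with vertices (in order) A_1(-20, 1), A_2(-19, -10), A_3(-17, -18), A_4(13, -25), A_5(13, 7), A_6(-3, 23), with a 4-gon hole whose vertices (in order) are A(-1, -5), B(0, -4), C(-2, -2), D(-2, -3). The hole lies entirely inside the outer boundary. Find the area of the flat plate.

1119

Outer boundary:
Apply the shoelace (surveyor's) formula: 2A = Σ (x_i·y_{i+1} − x_{i+1}·y_i), indices taken mod 6.
A_1→A_2: (-20)(-10) − (-19)(1) = 219
A_2→A_3: (-19)(-18) − (-17)(-10) = 172
A_3→A_4: (-17)(-25) − (13)(-18) = 659
A_4→A_5: (13)(7) − (13)(-25) = 416
A_5→A_6: (13)(23) − (-3)(7) = 320
A_6→A_1: (-3)(1) − (-20)(23) = 457
Σ = 2243
Area = |Σ|/2 = 1121.5.
Hole:
Apply the shoelace (surveyor's) formula: 2A = Σ (x_i·y_{i+1} − x_{i+1}·y_i), indices taken mod 4.
A→B: (-1)(-4) − (0)(-5) = 4
B→C: (0)(-2) − (-2)(-4) = -8
C→D: (-2)(-3) − (-2)(-2) = 2
D→A: (-2)(-5) − (-1)(-3) = 7
Σ = 5
Area = |Σ|/2 = 2.5.
Net area = 1121.5 − 2.5 = 1119.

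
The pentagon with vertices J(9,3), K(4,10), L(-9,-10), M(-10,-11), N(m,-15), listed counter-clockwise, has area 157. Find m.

The doubled signed area Σ (x_i y_{i+1} − x_{i+1} y_i) is linear in m.
With m=0 it equals 412; the coefficient of m is 14 (from the two edges through N).
So 14·m + 412 = 2·157 = 314 ⇒ m = -7.

-7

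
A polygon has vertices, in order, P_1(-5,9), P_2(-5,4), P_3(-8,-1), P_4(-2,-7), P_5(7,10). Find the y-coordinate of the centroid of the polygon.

373/129

Apply the shoelace formula. First the cross-terms c_i = x_i·y_{i+1} − x_{i+1}·y_i:
  25, 37, 54, 29, 113  ⇒  2A = 258, A = 129.
Then Σ (y_i + y_{i+1})·c_i = 2238, so ȳ = 2238 / (6·129) = 373/129.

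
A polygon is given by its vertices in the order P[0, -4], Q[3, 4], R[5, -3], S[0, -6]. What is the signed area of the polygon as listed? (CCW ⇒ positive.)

-23.5

Cross-terms: 12, -29, -30, 0  ⇒  Σ = -47
Signed area = Σ/2 = -23.5 (negative ⇒ clockwise traversal).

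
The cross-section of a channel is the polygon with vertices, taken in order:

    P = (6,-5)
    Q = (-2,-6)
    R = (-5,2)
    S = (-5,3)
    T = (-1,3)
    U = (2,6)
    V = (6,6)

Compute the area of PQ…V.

99.5

P→Q: (6)(-6) − (-2)(-5) = -46
Q→R: (-2)(2) − (-5)(-6) = -34
R→S: (-5)(3) − (-5)(2) = -5
S→T: (-5)(3) − (-1)(3) = -12
T→U: (-1)(6) − (2)(3) = -12
U→V: (2)(6) − (6)(6) = -24
V→P: (6)(-5) − (6)(6) = -66
Σ = -199
Area = |Σ|/2 = 99.5.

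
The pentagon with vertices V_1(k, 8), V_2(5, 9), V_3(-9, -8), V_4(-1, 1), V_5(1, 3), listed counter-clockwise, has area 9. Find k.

The doubled signed area Σ (x_i y_{i+1} − x_{i+1} y_i) is linear in k.
With k=0 it equals -12; the coefficient of k is 6 (from the two edges through V_1).
So 6·k + -12 = 2·9 = 18 ⇒ k = 5.

5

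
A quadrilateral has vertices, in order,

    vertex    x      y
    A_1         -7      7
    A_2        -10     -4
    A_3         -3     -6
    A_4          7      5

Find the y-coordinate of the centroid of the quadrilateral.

Apply the shoelace (surveyor's) formula. First the cross-terms c_i = x_i·y_{i+1} − x_{i+1}·y_i:
  98, 48, 27, 84  ⇒  2A = 257, A = 128.5.
Then Σ (y_i + y_{i+1})·c_i = 795, so ȳ = 795 / (6·128.5) = 265/257.

265/257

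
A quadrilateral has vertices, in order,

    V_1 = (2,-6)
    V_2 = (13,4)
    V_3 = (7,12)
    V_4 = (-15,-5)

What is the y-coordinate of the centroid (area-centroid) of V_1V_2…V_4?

Apply the shoelace formula. First the cross-terms c_i = x_i·y_{i+1} − x_{i+1}·y_i:
  86, 128, 145, 100  ⇒  2A = 459, A = 229.5.
Then Σ (y_i + y_{i+1})·c_i = 1791, so ȳ = 1791 / (6·229.5) = 199/153.

199/153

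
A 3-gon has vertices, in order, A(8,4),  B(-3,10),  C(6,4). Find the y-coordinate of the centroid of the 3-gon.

6

Apply the shoelace formula. First the cross-terms c_i = x_i·y_{i+1} − x_{i+1}·y_i:
  92, -72, -8  ⇒  2A = 12, A = 6.
Then Σ (y_i + y_{i+1})·c_i = 216, so ȳ = 216 / (6·6) = 6.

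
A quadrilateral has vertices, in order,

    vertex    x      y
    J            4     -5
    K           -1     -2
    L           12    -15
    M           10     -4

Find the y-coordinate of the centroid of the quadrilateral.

-1102/141

Apply the shoelace (surveyor's) formula. First the cross-terms c_i = x_i·y_{i+1} − x_{i+1}·y_i:
  -13, 39, 102, -34  ⇒  2A = 94, A = 47.
Then Σ (y_i + y_{i+1})·c_i = -2204, so ȳ = -2204 / (6·47) = -1102/141.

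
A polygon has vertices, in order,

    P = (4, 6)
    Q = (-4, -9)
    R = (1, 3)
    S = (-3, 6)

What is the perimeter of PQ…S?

|PQ| = √((-8)² + (-15)²) = √289 = 17
|QR| = √((5)² + (12)²) = √169 = 13
|RS| = √((-4)² + (3)²) = √25 = 5
|SP| = √((7)² + (0)²) = √49 = 7
Perimeter = 17 + 13 + 5 + 7 = 42.

42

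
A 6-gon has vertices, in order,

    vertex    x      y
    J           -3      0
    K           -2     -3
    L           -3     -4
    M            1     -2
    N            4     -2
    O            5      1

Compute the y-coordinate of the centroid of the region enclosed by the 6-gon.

Apply Gauss's area formula. First the cross-terms c_i = x_i·y_{i+1} − x_{i+1}·y_i:
  9, -1, 10, 6, 14, 3  ⇒  2A = 41, A = 20.5.
Then Σ (y_i + y_{i+1})·c_i = -115, so ȳ = -115 / (6·20.5) = -115/123.

-115/123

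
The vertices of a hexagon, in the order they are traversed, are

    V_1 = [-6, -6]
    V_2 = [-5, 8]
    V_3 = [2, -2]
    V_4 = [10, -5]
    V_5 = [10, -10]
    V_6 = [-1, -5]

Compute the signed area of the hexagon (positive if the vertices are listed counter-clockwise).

Apply the surveyor's formula: 2A = Σ (x_i·y_{i+1} − x_{i+1}·y_i), indices taken mod 6.
Cross-terms: -78, -6, 10, -50, -60, -24  ⇒  Σ = -208
Signed area = Σ/2 = -104 (negative ⇒ clockwise traversal).

-104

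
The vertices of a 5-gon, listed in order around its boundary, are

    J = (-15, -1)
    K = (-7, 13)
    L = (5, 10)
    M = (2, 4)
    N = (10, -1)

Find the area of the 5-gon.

202

Cross-terms: -202, -135, 0, -42, -25  ⇒  Σ = -404
Area = |Σ|/2 = 202.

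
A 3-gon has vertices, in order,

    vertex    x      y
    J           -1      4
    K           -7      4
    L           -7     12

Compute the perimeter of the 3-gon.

24

|JK| = √((-6)² + (0)²) = √36 = 6
|KL| = √((0)² + (8)²) = √64 = 8
|LJ| = √((6)² + (-8)²) = √100 = 10
Perimeter = 6 + 8 + 10 = 24.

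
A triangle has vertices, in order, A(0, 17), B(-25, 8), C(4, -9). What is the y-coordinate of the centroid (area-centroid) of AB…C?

16/3

Apply Gauss's area formula. First the cross-terms c_i = x_i·y_{i+1} − x_{i+1}·y_i:
  425, 193, 68  ⇒  2A = 686, A = 343.
Then Σ (y_i + y_{i+1})·c_i = 10976, so ȳ = 10976 / (6·343) = 16/3.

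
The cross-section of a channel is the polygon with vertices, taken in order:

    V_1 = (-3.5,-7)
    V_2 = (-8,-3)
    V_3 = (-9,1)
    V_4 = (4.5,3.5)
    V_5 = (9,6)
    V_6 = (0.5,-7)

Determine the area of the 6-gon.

107.5

Apply the surveyor's formula: 2A = Σ (x_i·y_{i+1} − x_{i+1}·y_i), indices taken mod 6.
V_1→V_2: (-3.5)(-3) − (-8)(-7) = -45.5
V_2→V_3: (-8)(1) − (-9)(-3) = -35
V_3→V_4: (-9)(3.5) − (4.5)(1) = -36
V_4→V_5: (4.5)(6) − (9)(3.5) = -4.5
V_5→V_6: (9)(-7) − (0.5)(6) = -66
V_6→V_1: (0.5)(-7) − (-3.5)(-7) = -28
Σ = -215
Area = |Σ|/2 = 107.5.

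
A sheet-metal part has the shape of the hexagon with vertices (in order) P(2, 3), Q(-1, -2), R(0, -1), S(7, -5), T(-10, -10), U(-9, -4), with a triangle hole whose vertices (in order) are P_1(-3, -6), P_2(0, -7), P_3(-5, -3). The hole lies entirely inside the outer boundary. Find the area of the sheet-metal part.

87.5

Outer boundary:
Apply the shoelace (surveyor's) formula: 2A = Σ (x_i·y_{i+1} − x_{i+1}·y_i), indices taken mod 6.
Σ = (-1) + (1) + (7) + (-120) + (-50) + (-19) = -182
Area = |Σ|/2 = 91.
Hole:
Σ = (21) + (-35) + (21) = 7
Area = |Σ|/2 = 3.5.
Net area = 91 − 3.5 = 87.5.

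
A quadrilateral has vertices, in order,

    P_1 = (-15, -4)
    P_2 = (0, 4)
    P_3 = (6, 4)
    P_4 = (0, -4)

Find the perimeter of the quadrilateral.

48

|P_1P_2| = √((15)² + (8)²) = √289 = 17
|P_2P_3| = √((6)² + (0)²) = √36 = 6
|P_3P_4| = √((-6)² + (-8)²) = √100 = 10
|P_4P_1| = √((-15)² + (0)²) = √225 = 15
Perimeter = 17 + 6 + 10 + 15 = 48.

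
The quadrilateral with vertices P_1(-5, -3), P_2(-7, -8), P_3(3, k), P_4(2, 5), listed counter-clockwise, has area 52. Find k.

The doubled signed area Σ (x_i y_{i+1} − x_{i+1} y_i) is linear in k.
With k=0 it equals 77; the coefficient of k is -9 (from the two edges through P_3).
So -9·k + 77 = 2·52 = 104 ⇒ k = -3.

-3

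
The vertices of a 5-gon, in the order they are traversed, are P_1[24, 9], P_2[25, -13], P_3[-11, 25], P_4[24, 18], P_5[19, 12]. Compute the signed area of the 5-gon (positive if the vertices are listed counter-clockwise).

-512

Σ = (-537) + (482) + (-798) + (-54) + (-117) = -1024
Signed area = Σ/2 = -512 (negative ⇒ clockwise traversal).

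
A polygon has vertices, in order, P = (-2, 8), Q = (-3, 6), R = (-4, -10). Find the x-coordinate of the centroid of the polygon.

-3

Apply the surveyor's formula. First the cross-terms c_i = x_i·y_{i+1} − x_{i+1}·y_i:
  12, 54, -52  ⇒  2A = 14, A = 7.
Then Σ (x_i + x_{i+1})·c_i = -126, so x̄ = -126 / (6·7) = -3.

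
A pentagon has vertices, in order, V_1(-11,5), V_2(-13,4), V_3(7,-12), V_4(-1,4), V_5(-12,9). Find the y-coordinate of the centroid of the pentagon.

Apply the shoelace (surveyor's) formula. First the cross-terms c_i = x_i·y_{i+1} − x_{i+1}·y_i:
  21, 128, 16, 39, 39  ⇒  2A = 243, A = 121.5.
Then Σ (y_i + y_{i+1})·c_i = 90, so ȳ = 90 / (6·121.5) = 10/81.

10/81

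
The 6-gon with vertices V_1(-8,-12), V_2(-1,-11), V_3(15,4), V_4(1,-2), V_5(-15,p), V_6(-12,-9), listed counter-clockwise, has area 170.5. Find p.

Write out the shoelace sum; only the two edges meeting at V_5 involve p:
2·Area = [(1·p − (-15)·(-2)) + ((-15)·(-9) − (-12)·p)] + 275
       = 13·p + 380 = 341
⇒ p = -3.

-3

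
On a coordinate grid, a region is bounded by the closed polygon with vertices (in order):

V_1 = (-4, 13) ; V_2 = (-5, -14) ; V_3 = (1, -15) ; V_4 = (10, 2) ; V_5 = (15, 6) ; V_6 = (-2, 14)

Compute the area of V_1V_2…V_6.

322

Cross-terms: 121, 89, 152, 30, 222, 30  ⇒  Σ = 644
Area = |Σ|/2 = 322.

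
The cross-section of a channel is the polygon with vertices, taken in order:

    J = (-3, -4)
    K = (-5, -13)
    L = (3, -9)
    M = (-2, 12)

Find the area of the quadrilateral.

82.5

Apply the shoelace (surveyor's) formula: 2A = Σ (x_i·y_{i+1} − x_{i+1}·y_i), indices taken mod 4.
Σ = (19) + (84) + (18) + (44) = 165
Area = |Σ|/2 = 82.5.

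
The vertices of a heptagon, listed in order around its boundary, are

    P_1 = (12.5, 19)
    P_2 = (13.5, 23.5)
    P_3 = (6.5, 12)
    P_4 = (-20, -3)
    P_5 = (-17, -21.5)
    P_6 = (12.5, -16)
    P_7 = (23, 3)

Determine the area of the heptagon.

Apply Gauss's area formula: 2A = Σ (x_i·y_{i+1} − x_{i+1}·y_i), indices taken mod 7.
Cross-terms: 37.25, 9.25, 220.5, 379, 540.75, 405.5, 399.5  ⇒  Σ = 1991.75
Area = |Σ|/2 = 995.875.

995.875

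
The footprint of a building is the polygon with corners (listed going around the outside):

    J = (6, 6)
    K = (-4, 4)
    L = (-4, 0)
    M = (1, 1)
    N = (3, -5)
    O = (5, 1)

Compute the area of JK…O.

Σ = (48) + (16) + (-4) + (-8) + (28) + (24) = 104
Area = |Σ|/2 = 52.

52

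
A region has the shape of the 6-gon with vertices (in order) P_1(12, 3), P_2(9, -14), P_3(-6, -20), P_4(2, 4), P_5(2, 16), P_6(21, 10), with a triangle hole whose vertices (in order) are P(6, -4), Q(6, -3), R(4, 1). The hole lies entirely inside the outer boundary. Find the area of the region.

Outer boundary:
P_1→P_2: (12)(-14) − (9)(3) = -195
P_2→P_3: (9)(-20) − (-6)(-14) = -264
P_3→P_4: (-6)(4) − (2)(-20) = 16
P_4→P_5: (2)(16) − (2)(4) = 24
P_5→P_6: (2)(10) − (21)(16) = -316
P_6→P_1: (21)(3) − (12)(10) = -57
Σ = -792
Area = |Σ|/2 = 396.
Hole:
Cross-terms: 6, 18, -22  ⇒  Σ = 2
Area = |Σ|/2 = 1.
Net area = 396 − 1 = 395.

395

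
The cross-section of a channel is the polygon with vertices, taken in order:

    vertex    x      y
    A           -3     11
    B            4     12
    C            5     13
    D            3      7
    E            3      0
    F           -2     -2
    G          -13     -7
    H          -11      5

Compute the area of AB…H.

189.5

Cross-terms: -80, -8, -4, -21, -6, -12, -142, -106  ⇒  Σ = -379
Area = |Σ|/2 = 189.5.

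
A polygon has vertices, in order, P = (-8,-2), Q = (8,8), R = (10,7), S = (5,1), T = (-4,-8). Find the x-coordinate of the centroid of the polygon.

Apply the surveyor's formula. First the cross-terms c_i = x_i·y_{i+1} − x_{i+1}·y_i:
  -48, -24, -25, -36, -56  ⇒  2A = -189, A = -94.5.
Then Σ (x_i + x_{i+1})·c_i = -171, so x̄ = -171 / (6·(-94.5)) = 19/63.

19/63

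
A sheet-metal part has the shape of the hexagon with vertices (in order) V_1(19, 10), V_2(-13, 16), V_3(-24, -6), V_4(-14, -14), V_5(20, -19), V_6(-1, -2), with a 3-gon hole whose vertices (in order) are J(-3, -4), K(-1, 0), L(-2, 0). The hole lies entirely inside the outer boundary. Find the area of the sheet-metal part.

829.5

Outer boundary:
Apply the shoelace (surveyor's) formula: 2A = Σ (x_i·y_{i+1} − x_{i+1}·y_i), indices taken mod 6.
Cross-terms: 434, 462, 252, 546, -59, 28  ⇒  Σ = 1663
Area = |Σ|/2 = 831.5.
Hole:
Apply the surveyor's formula: 2A = Σ (x_i·y_{i+1} − x_{i+1}·y_i), indices taken mod 3.
Σ = (-4) + (0) + (8) = 4
Area = |Σ|/2 = 2.
Net area = 831.5 − 2 = 829.5.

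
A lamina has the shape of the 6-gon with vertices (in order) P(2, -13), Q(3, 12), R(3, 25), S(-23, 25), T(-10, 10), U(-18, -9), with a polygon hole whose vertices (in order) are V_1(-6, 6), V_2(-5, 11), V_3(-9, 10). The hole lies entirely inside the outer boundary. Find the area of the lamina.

Outer boundary:
Apply the shoelace formula: 2A = Σ (x_i·y_{i+1} − x_{i+1}·y_i), indices taken mod 6.
Σ = (63) + (39) + (650) + (20) + (270) + (252) = 1294
Area = |Σ|/2 = 647.
Hole:
Apply the surveyor's formula: 2A = Σ (x_i·y_{i+1} − x_{i+1}·y_i), indices taken mod 3.
Cross-terms: -36, 49, 6  ⇒  Σ = 19
Area = |Σ|/2 = 9.5.
Net area = 647 − 9.5 = 637.5.

637.5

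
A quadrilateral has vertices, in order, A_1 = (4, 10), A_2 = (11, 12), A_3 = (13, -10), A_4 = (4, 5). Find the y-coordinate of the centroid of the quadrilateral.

Apply the surveyor's formula. First the cross-terms c_i = x_i·y_{i+1} − x_{i+1}·y_i:
  -62, -266, 105, 20  ⇒  2A = -203, A = -101.5.
Then Σ (y_i + y_{i+1})·c_i = -2121, so ȳ = -2121 / (6·(-101.5)) = 101/29.

101/29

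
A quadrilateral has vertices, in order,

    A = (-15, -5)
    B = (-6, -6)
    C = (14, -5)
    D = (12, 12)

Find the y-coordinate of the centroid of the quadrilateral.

Apply the surveyor's formula. First the cross-terms c_i = x_i·y_{i+1} − x_{i+1}·y_i:
  60, 114, 228, 120  ⇒  2A = 522, A = 261.
Then Σ (y_i + y_{i+1})·c_i = 522, so ȳ = 522 / (6·261) = 1/3.

1/3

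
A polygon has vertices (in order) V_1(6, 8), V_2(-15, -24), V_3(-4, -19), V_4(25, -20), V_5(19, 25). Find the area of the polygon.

863.5

Cross-terms: -24, 189, 555, 1005, 2  ⇒  Σ = 1727
Area = |Σ|/2 = 863.5.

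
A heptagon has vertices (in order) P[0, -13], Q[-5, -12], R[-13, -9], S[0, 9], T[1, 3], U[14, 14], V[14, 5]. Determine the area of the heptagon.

Apply the shoelace (surveyor's) formula: 2A = Σ (x_i·y_{i+1} − x_{i+1}·y_i), indices taken mod 7.
Σ = (-65) + (-111) + (-117) + (-9) + (-28) + (-126) + (-182) = -638
Area = |Σ|/2 = 319.

319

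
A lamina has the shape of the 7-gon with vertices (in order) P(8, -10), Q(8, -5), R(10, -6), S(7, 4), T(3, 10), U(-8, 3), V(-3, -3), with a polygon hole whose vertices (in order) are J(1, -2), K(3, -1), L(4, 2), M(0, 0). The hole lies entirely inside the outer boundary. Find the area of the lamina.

Outer boundary:
Σ = (40) + (2) + (82) + (58) + (89) + (33) + (54) = 358
Area = |Σ|/2 = 179.
Hole:
Apply Gauss's area formula: 2A = Σ (x_i·y_{i+1} − x_{i+1}·y_i), indices taken mod 4.
Cross-terms: 5, 10, 0, 0  ⇒  Σ = 15
Area = |Σ|/2 = 7.5.
Net area = 179 − 7.5 = 171.5.

171.5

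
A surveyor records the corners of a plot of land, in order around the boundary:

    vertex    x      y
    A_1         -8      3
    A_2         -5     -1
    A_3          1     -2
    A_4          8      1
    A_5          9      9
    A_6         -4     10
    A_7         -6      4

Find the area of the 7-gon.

149

Apply the shoelace formula: 2A = Σ (x_i·y_{i+1} − x_{i+1}·y_i), indices taken mod 7.
Σ = (23) + (11) + (17) + (63) + (126) + (44) + (14) = 298
Area = |Σ|/2 = 149.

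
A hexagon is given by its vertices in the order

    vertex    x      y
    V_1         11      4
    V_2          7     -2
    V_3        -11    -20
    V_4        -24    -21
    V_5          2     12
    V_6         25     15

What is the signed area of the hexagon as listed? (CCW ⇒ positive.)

-521

Cross-terms: -50, -162, -249, -246, -270, -65  ⇒  Σ = -1042
Signed area = Σ/2 = -521 (negative ⇒ clockwise traversal).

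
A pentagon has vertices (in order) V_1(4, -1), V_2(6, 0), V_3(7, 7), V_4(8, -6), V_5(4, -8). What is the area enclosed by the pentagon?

31

Cross-terms: 6, 42, -98, -40, 28  ⇒  Σ = -62
Area = |Σ|/2 = 31.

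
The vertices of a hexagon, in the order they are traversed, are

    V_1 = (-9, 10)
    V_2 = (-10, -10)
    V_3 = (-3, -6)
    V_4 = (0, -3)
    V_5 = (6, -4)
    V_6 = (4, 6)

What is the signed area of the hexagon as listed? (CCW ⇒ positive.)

Cross-terms: 190, 30, 9, 18, 52, 94  ⇒  Σ = 393
Signed area = Σ/2 = 196.5 (positive ⇒ counter-clockwise traversal).

196.5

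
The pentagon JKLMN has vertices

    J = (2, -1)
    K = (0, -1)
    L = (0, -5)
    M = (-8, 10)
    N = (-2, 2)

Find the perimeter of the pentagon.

|JK| = √((-2)² + (0)²) = √4 = 2
|KL| = √((0)² + (-4)²) = √16 = 4
|LM| = √((-8)² + (15)²) = √289 = 17
|MN| = √((6)² + (-8)²) = √100 = 10
|NJ| = √((4)² + (-3)²) = √25 = 5
Perimeter = 2 + 4 + 17 + 10 + 5 = 38.

38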